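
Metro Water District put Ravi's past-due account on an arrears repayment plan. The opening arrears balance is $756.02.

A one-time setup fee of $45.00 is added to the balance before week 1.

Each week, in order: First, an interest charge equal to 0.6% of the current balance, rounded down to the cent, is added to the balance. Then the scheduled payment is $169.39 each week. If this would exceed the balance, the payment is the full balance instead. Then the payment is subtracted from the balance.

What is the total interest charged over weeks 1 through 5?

Week 1: opening $801.02; interest $4.80 → $805.82; payment $169.39; balance $636.43
Week 2: opening $636.43; interest $3.81 → $640.24; payment $169.39; balance $470.85
Week 3: opening $470.85; interest $2.82 → $473.67; payment $169.39; balance $304.28
Week 4: opening $304.28; interest $1.82 → $306.10; payment $169.39; balance $136.71
Week 5: opening $136.71; interest $0.82 → $137.53; payment $137.53; balance $0.00
Total interest: $4.80 + $3.81 + $2.82 + $1.82 + $0.82 = $14.07

$14.07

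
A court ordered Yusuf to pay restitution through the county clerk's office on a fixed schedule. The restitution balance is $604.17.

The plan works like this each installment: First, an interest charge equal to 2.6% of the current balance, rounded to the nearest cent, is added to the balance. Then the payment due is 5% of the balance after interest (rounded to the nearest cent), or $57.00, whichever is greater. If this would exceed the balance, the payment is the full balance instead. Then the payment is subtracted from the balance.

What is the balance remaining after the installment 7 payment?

Installment 1: $604.17 +$15.71 interest = $619.88; pay $57.00 → $562.88
Installment 2: $562.88 +$14.63 interest = $577.51; pay $57.00 → $520.51
Installment 3: $520.51 +$13.53 interest = $534.04; pay $57.00 → $477.04
Installment 4: $477.04 +$12.40 interest = $489.44; pay $57.00 → $432.44
Installment 5: $432.44 +$11.24 interest = $443.68; pay $57.00 → $386.68
Installment 6: $386.68 +$10.05 interest = $396.73; pay $57.00 → $339.73
Installment 7: $339.73 +$8.83 interest = $348.56; pay $57.00 → $291.56

$291.56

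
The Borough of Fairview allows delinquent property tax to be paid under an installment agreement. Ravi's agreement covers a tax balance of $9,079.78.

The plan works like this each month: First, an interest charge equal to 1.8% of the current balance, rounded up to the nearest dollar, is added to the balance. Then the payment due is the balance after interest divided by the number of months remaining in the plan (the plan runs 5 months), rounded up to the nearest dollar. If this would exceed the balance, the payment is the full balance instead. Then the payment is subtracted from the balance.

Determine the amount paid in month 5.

$1,985.78

Month 1: $9,079.78 +$164.00 interest = $9,243.78; pay $1,849.00 → $7,394.78
Month 2: $7,394.78 +$134.00 interest = $7,528.78; pay $1,883.00 → $5,645.78
Month 3: $5,645.78 +$102.00 interest = $5,747.78; pay $1,916.00 → $3,831.78
Month 4: $3,831.78 +$69.00 interest = $3,900.78; pay $1,951.00 → $1,949.78
Month 5: $1,949.78 +$36.00 interest = $1,985.78; pay $1,985.78 → $0.00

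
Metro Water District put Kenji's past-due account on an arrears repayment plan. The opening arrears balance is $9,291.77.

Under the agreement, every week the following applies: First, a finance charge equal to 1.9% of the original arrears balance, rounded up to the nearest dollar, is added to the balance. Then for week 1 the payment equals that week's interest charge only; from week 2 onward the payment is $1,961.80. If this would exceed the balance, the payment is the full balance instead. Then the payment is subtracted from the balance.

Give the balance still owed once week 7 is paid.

Week 1: $9,291.77 +$177.00 interest = $9,468.77; pay $177.00 → $9,291.77
Week 2: $9,291.77 +$177.00 interest = $9,468.77; pay $1,961.80 → $7,506.97
Week 3: $7,506.97 +$177.00 interest = $7,683.97; pay $1,961.80 → $5,722.17
Week 4: $5,722.17 +$177.00 interest = $5,899.17; pay $1,961.80 → $3,937.37
Week 5: $3,937.37 +$177.00 interest = $4,114.37; pay $1,961.80 → $2,152.57
Week 6: $2,152.57 +$177.00 interest = $2,329.57; pay $1,961.80 → $367.77
Week 7: $367.77 +$177.00 interest = $544.77; pay $544.77 → $0.00

$0.00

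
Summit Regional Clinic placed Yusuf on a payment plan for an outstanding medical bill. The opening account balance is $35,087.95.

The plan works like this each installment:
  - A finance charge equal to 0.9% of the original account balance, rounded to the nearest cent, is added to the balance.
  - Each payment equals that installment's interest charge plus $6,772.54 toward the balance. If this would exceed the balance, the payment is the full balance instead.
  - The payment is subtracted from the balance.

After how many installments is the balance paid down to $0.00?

6

Installment 1: opening $35,087.95; interest $315.79 → $35,403.74; payment $7,088.33; balance $28,315.41
Installment 2: opening $28,315.41; interest $315.79 → $28,631.20; payment $7,088.33; balance $21,542.87
Installment 3: opening $21,542.87; interest $315.79 → $21,858.66; payment $7,088.33; balance $14,770.33
Installment 4: opening $14,770.33; interest $315.79 → $15,086.12; payment $7,088.33; balance $7,997.79
Installment 5: opening $7,997.79; interest $315.79 → $8,313.58; payment $7,088.33; balance $1,225.25
Installment 6: opening $1,225.25; interest $315.79 → $1,541.04; payment $1,541.04; balance $0.00
Balance reaches $0.00 in installment 6.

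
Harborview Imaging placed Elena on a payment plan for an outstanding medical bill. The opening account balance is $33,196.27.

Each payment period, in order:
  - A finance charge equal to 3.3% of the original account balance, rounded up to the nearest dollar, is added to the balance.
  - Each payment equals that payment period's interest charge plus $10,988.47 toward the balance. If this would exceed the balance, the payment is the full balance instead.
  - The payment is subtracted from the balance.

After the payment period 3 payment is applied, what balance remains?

Payment period 1: $33,196.27 +$1,096.00 interest = $34,292.27; pay $12,084.47 → $22,207.80
Payment period 2: $22,207.80 +$1,096.00 interest = $23,303.80; pay $12,084.47 → $11,219.33
Payment period 3: $11,219.33 +$1,096.00 interest = $12,315.33; pay $12,084.47 → $230.86

$230.86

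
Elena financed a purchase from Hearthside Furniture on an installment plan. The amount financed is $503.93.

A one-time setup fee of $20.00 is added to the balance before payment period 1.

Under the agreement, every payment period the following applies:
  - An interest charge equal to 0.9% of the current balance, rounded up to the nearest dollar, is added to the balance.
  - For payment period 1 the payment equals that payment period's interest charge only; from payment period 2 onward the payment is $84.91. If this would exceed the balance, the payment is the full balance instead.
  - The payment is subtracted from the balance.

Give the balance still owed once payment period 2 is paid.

$444.02

# | Opening | Interest | Payment | End bal
1 | $523.93 | $5.00 | $5.00 | $523.93
2 | $523.93 | $5.00 | $84.91 | $444.02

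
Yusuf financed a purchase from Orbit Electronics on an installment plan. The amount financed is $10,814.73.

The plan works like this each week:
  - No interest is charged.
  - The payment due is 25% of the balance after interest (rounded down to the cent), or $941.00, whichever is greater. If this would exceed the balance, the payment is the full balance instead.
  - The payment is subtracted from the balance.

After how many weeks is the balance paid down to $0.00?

8

Week 1: opening $10,814.73; payment $2,703.68; balance $8,111.05
Week 2: opening $8,111.05; payment $2,027.76; balance $6,083.29
Week 3: opening $6,083.29; payment $1,520.82; balance $4,562.47
Week 4: opening $4,562.47; payment $1,140.61; balance $3,421.86
Week 5: opening $3,421.86; payment $941.00; balance $2,480.86
Week 6: opening $2,480.86; payment $941.00; balance $1,539.86
Week 7: opening $1,539.86; payment $941.00; balance $598.86
Week 8: opening $598.86; payment $598.86; balance $0.00
Balance reaches $0.00 in week 8.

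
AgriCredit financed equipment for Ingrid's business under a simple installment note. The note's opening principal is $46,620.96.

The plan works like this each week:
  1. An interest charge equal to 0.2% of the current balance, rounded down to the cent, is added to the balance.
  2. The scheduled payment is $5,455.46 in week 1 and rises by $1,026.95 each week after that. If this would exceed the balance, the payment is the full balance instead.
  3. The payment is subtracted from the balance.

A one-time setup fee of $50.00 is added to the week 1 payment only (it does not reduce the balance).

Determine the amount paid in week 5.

Week 1: opening $46,620.96; interest $93.24 → $46,714.20; payment $5,455.46 (+ $50.00 fee); balance $41,258.74
Week 2: opening $41,258.74; interest $82.51 → $41,341.25; payment $6,482.41; balance $34,858.84
Week 3: opening $34,858.84; interest $69.71 → $34,928.55; payment $7,509.36; balance $27,419.19
Week 4: opening $27,419.19; interest $54.83 → $27,474.02; payment $8,536.31; balance $18,937.71
Week 5: opening $18,937.71; interest $37.87 → $18,975.58; payment $9,563.26; balance $9,412.32

$9,563.26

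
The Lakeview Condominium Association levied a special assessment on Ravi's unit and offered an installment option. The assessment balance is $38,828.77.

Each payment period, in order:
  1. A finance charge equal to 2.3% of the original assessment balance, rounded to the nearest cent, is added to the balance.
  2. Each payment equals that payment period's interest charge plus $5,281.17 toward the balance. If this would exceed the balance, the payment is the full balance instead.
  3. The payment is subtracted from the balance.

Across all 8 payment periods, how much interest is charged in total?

$7,144.48

Payment period 1: $38,828.77 +$893.06 interest = $39,721.83; pay $6,174.23 → $33,547.60
Payment period 2: $33,547.60 +$893.06 interest = $34,440.66; pay $6,174.23 → $28,266.43
Payment period 3: $28,266.43 +$893.06 interest = $29,159.49; pay $6,174.23 → $22,985.26
Payment period 4: $22,985.26 +$893.06 interest = $23,878.32; pay $6,174.23 → $17,704.09
Payment period 5: $17,704.09 +$893.06 interest = $18,597.15; pay $6,174.23 → $12,422.92
Payment period 6: $12,422.92 +$893.06 interest = $13,315.98; pay $6,174.23 → $7,141.75
Payment period 7: $7,141.75 +$893.06 interest = $8,034.81; pay $6,174.23 → $1,860.58
Payment period 8: $1,860.58 +$893.06 interest = $2,753.64; pay $2,753.64 → $0.00
Total interest: $893.06 + $893.06 + $893.06 + $893.06 + $893.06 + $893.06 + $893.06 + $893.06 = $7,144.48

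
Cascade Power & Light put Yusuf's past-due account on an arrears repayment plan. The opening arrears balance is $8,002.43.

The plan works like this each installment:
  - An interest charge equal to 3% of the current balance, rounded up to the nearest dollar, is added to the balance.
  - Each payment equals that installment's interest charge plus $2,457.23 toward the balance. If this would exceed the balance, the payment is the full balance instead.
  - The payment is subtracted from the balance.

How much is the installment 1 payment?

Installment 1: opening $8,002.43; interest $241.00 → $8,243.43; payment $2,698.23; balance $5,545.20

$2,698.23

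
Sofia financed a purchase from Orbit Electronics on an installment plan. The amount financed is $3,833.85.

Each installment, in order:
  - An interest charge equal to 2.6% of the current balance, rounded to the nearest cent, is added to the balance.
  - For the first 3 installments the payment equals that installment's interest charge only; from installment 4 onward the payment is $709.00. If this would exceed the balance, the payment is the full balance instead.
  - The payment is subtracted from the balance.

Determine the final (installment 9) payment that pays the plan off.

$640.90

# | Opening | Interest | Payment | End bal
1 | $3,833.85 | $99.68 | $99.68 | $3,833.85
2 | $3,833.85 | $99.68 | $99.68 | $3,833.85
3 | $3,833.85 | $99.68 | $99.68 | $3,833.85
4 | $3,833.85 | $99.68 | $709.00 | $3,224.53
5 | $3,224.53 | $83.84 | $709.00 | $2,599.37
6 | $2,599.37 | $67.58 | $709.00 | $1,957.95
7 | $1,957.95 | $50.91 | $709.00 | $1,299.86
8 | $1,299.86 | $33.80 | $709.00 | $624.66
9 | $624.66 | $16.24 | $640.90 | $0.00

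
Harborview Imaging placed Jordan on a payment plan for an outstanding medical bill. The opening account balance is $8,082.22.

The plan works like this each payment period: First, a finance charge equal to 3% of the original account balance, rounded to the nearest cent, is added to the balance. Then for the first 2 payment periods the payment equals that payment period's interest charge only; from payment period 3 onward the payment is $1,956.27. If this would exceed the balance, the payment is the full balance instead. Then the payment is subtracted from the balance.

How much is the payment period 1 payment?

Payment period 1: $8,082.22 +$242.47 interest = $8,324.69; pay $242.47 → $8,082.22

$242.47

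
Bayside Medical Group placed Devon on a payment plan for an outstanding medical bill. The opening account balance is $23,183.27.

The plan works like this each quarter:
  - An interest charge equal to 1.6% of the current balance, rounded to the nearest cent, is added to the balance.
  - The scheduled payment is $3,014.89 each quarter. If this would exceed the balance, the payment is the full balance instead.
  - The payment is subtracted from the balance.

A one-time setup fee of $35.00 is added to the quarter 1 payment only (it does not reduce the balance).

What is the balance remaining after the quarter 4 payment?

Quarter 1: opening $23,183.27; interest $370.93 → $23,554.20; payment $3,014.89 (+ $35.00 fee); balance $20,539.31
Quarter 2: opening $20,539.31; interest $328.63 → $20,867.94; payment $3,014.89; balance $17,853.05
Quarter 3: opening $17,853.05; interest $285.65 → $18,138.70; payment $3,014.89; balance $15,123.81
Quarter 4: opening $15,123.81; interest $241.98 → $15,365.79; payment $3,014.89; balance $12,350.90

$12,350.90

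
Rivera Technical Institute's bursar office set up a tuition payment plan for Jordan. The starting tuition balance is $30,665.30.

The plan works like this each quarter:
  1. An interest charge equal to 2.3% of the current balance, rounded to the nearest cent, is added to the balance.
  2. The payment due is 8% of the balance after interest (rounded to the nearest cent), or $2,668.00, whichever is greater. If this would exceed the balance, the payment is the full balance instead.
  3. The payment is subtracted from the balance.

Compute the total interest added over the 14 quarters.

$5,363.35

# | Opening | Interest | Payment | End bal
1 | $30,665.30 | $705.30 | $2,668.00 | $28,702.60
2 | $28,702.60 | $660.16 | $2,668.00 | $26,694.76
3 | $26,694.76 | $613.98 | $2,668.00 | $24,640.74
4 | $24,640.74 | $566.74 | $2,668.00 | $22,539.48
5 | $22,539.48 | $518.41 | $2,668.00 | $20,389.89
6 | $20,389.89 | $468.97 | $2,668.00 | $18,190.86
7 | $18,190.86 | $418.39 | $2,668.00 | $15,941.25
8 | $15,941.25 | $366.65 | $2,668.00 | $13,639.90
9 | $13,639.90 | $313.72 | $2,668.00 | $11,285.62
10 | $11,285.62 | $259.57 | $2,668.00 | $8,877.19
11 | $8,877.19 | $204.18 | $2,668.00 | $6,413.37
12 | $6,413.37 | $147.51 | $2,668.00 | $3,892.88
13 | $3,892.88 | $89.54 | $2,668.00 | $1,314.42
14 | $1,314.42 | $30.23 | $1,344.65 | $0.00
Total interest: $705.30 + $660.16 + $613.98 + $566.74 + $518.41 + $468.97 + $418.39 + $366.65 + $313.72 + $259.57 + $204.18 + $147.51 + $89.54 + $30.23 = $5,363.35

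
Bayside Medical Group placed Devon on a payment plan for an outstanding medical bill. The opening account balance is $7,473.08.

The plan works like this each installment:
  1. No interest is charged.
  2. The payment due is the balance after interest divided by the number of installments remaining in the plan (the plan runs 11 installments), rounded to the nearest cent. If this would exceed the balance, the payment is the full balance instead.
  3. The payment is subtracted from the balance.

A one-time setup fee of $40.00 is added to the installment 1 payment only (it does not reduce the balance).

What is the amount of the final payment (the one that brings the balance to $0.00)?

$679.37

Installment 1: $7,473.08 − $679.37 (+ $40.00 fee) → $6,793.71
Installment 2: $6,793.71 − $679.37 → $6,114.34
Installment 3: $6,114.34 − $679.37 → $5,434.97
Installment 4: $5,434.97 − $679.37 → $4,755.60
Installment 5: $4,755.60 − $679.37 → $4,076.23
Installment 6: $4,076.23 − $679.37 → $3,396.86
Installment 7: $3,396.86 − $679.37 → $2,717.49
Installment 8: $2,717.49 − $679.37 → $2,038.12
Installment 9: $2,038.12 − $679.37 → $1,358.75
Installment 10: $1,358.75 − $679.38 → $679.37
Installment 11: $679.37 − $679.37 → $0.00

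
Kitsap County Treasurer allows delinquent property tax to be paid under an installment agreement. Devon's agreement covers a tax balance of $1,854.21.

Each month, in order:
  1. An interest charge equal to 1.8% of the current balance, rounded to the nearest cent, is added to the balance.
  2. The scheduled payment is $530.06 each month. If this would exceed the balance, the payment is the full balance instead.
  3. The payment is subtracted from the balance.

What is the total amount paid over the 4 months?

Month 1: $1,854.21 +$33.38 interest = $1,887.59; pay $530.06 → $1,357.53
Month 2: $1,357.53 +$24.44 interest = $1,381.97; pay $530.06 → $851.91
Month 3: $851.91 +$15.33 interest = $867.24; pay $530.06 → $337.18
Month 4: $337.18 +$6.07 interest = $343.25; pay $343.25 → $0.00
Total paid: $1,933.43

$1,933.43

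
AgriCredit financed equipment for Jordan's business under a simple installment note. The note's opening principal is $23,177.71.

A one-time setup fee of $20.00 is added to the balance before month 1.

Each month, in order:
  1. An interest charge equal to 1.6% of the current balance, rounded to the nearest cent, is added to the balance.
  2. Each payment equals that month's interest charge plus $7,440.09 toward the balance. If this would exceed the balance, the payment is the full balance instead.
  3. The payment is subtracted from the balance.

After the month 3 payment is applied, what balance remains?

$877.44

Month 1: $23,197.71 +$371.16 interest = $23,568.87; pay $7,811.25 → $15,757.62
Month 2: $15,757.62 +$252.12 interest = $16,009.74; pay $7,692.21 → $8,317.53
Month 3: $8,317.53 +$133.08 interest = $8,450.61; pay $7,573.17 → $877.44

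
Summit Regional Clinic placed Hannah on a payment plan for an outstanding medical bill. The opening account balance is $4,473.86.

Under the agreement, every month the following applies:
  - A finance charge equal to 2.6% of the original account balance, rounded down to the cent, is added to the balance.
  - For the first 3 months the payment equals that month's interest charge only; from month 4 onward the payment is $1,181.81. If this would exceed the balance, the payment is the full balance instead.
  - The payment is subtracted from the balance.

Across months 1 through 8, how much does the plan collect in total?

$5,404.42

# | Opening | Interest | Payment | End bal
1 | $4,473.86 | $116.32 | $116.32 | $4,473.86
2 | $4,473.86 | $116.32 | $116.32 | $4,473.86
3 | $4,473.86 | $116.32 | $116.32 | $4,473.86
4 | $4,473.86 | $116.32 | $1,181.81 | $3,408.37
5 | $3,408.37 | $116.32 | $1,181.81 | $2,342.88
6 | $2,342.88 | $116.32 | $1,181.81 | $1,277.39
7 | $1,277.39 | $116.32 | $1,181.81 | $211.90
8 | $211.90 | $116.32 | $328.22 | $0.00
Total paid: $5,404.42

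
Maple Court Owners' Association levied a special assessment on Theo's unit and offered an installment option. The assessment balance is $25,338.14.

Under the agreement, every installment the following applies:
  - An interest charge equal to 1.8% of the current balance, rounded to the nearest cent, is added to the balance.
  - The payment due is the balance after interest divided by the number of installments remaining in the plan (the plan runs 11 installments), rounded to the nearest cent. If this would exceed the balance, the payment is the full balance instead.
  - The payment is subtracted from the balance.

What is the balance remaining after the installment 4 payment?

# | Opening | Interest | Payment | End bal
1 | $25,338.14 | $456.09 | $2,344.93 | $23,449.30
2 | $23,449.30 | $422.09 | $2,387.14 | $21,484.25
3 | $21,484.25 | $386.72 | $2,430.11 | $19,440.86
4 | $19,440.86 | $349.94 | $2,473.85 | $17,316.95

$17,316.95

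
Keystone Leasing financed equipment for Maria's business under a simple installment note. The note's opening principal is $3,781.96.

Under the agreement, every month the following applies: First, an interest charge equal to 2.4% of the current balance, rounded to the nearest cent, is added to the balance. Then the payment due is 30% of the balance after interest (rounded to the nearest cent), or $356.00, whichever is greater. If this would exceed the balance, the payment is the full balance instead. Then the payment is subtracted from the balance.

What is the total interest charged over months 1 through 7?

$283.68

Month 1: $3,781.96 +$90.77 interest = $3,872.73; pay $1,161.82 → $2,710.91
Month 2: $2,710.91 +$65.06 interest = $2,775.97; pay $832.79 → $1,943.18
Month 3: $1,943.18 +$46.64 interest = $1,989.82; pay $596.95 → $1,392.87
Month 4: $1,392.87 +$33.43 interest = $1,426.30; pay $427.89 → $998.41
Month 5: $998.41 +$23.96 interest = $1,022.37; pay $356.00 → $666.37
Month 6: $666.37 +$15.99 interest = $682.36; pay $356.00 → $326.36
Month 7: $326.36 +$7.83 interest = $334.19; pay $334.19 → $0.00
Total interest: $90.77 + $65.06 + $46.64 + $33.43 + $23.96 + $15.99 + $7.83 = $283.68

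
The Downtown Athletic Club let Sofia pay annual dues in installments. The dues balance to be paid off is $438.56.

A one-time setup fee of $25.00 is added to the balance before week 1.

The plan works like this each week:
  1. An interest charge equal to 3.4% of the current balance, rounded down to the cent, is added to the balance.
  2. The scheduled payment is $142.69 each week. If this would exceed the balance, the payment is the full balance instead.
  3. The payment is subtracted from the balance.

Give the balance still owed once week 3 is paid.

$69.67

Week 1: $463.56 +$15.76 interest = $479.32; pay $142.69 → $336.63
Week 2: $336.63 +$11.44 interest = $348.07; pay $142.69 → $205.38
Week 3: $205.38 +$6.98 interest = $212.36; pay $142.69 → $69.67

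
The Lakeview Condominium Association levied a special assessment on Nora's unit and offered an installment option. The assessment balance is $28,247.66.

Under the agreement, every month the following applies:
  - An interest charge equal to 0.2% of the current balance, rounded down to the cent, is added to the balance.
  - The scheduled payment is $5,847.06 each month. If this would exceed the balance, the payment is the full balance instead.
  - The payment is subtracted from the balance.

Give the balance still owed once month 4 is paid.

$5,015.80

Month 1: $28,247.66 +$56.49 interest = $28,304.15; pay $5,847.06 → $22,457.09
Month 2: $22,457.09 +$44.91 interest = $22,502.00; pay $5,847.06 → $16,654.94
Month 3: $16,654.94 +$33.30 interest = $16,688.24; pay $5,847.06 → $10,841.18
Month 4: $10,841.18 +$21.68 interest = $10,862.86; pay $5,847.06 → $5,015.80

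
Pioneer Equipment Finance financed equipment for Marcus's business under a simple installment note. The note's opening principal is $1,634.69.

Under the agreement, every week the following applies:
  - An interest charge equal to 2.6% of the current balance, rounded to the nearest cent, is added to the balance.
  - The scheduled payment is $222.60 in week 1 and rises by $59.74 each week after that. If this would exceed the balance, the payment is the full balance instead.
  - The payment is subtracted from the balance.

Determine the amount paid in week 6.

# | Opening | Interest | Payment | End bal
1 | $1,634.69 | $42.50 | $222.60 | $1,454.59
2 | $1,454.59 | $37.82 | $282.34 | $1,210.07
3 | $1,210.07 | $31.46 | $342.08 | $899.45
4 | $899.45 | $23.39 | $401.82 | $521.02
5 | $521.02 | $13.55 | $461.56 | $73.01
6 | $73.01 | $1.90 | $74.91 | $0.00

$74.91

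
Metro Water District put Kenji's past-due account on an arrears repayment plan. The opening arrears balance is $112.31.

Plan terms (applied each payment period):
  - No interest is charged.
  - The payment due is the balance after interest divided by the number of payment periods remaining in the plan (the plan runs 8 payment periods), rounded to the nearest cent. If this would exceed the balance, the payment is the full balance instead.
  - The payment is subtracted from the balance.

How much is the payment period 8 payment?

$14.03

Payment period 1: $112.31 − $14.04 → $98.27
Payment period 2: $98.27 − $14.04 → $84.23
Payment period 3: $84.23 − $14.04 → $70.19
Payment period 4: $70.19 − $14.04 → $56.15
Payment period 5: $56.15 − $14.04 → $42.11
Payment period 6: $42.11 − $14.04 → $28.07
Payment period 7: $28.07 − $14.04 → $14.03
Payment period 8: $14.03 − $14.03 → $0.00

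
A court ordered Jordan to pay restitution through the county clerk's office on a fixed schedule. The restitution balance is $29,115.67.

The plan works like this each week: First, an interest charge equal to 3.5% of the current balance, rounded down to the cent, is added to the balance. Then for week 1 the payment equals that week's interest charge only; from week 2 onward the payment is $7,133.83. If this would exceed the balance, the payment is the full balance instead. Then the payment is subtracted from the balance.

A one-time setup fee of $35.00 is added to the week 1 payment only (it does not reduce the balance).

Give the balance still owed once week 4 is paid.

Week 1: $29,115.67 +$1,019.04 interest = $30,134.71; pay $1,019.04 (+ $35.00 fee) → $29,115.67
Week 2: $29,115.67 +$1,019.04 interest = $30,134.71; pay $7,133.83 → $23,000.88
Week 3: $23,000.88 +$805.03 interest = $23,805.91; pay $7,133.83 → $16,672.08
Week 4: $16,672.08 +$583.52 interest = $17,255.60; pay $7,133.83 → $10,121.77

$10,121.77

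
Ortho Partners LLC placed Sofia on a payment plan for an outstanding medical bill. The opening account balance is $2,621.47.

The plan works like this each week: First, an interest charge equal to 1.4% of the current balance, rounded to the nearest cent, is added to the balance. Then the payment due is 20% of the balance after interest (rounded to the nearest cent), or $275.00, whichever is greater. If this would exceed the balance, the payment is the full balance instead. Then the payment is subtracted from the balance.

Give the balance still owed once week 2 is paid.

Week 1: $2,621.47 +$36.70 interest = $2,658.17; pay $531.63 → $2,126.54
Week 2: $2,126.54 +$29.77 interest = $2,156.31; pay $431.26 → $1,725.05

$1,725.05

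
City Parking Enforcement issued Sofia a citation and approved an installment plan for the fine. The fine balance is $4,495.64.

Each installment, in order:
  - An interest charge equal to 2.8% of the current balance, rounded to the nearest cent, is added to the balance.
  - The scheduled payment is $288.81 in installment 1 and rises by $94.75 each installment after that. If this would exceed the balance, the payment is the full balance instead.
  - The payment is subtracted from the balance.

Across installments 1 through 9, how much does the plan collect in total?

$5,220.62

Installment 1: opening $4,495.64; interest $125.88 → $4,621.52; payment $288.81; balance $4,332.71
Installment 2: opening $4,332.71; interest $121.32 → $4,454.03; payment $383.56; balance $4,070.47
Installment 3: opening $4,070.47; interest $113.97 → $4,184.44; payment $478.31; balance $3,706.13
Installment 4: opening $3,706.13; interest $103.77 → $3,809.90; payment $573.06; balance $3,236.84
Installment 5: opening $3,236.84; interest $90.63 → $3,327.47; payment $667.81; balance $2,659.66
Installment 6: opening $2,659.66; interest $74.47 → $2,734.13; payment $762.56; balance $1,971.57
Installment 7: opening $1,971.57; interest $55.20 → $2,026.77; payment $857.31; balance $1,169.46
Installment 8: opening $1,169.46; interest $32.74 → $1,202.20; payment $952.06; balance $250.14
Installment 9: opening $250.14; interest $7.00 → $257.14; payment $257.14; balance $0.00
Total paid: $5,220.62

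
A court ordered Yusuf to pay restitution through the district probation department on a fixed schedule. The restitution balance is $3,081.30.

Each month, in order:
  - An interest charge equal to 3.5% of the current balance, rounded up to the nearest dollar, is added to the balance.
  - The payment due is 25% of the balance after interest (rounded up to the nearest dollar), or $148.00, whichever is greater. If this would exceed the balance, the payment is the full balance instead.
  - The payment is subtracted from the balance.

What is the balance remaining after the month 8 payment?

$394.30

# | Opening | Interest | Payment | End bal
1 | $3,081.30 | $108.00 | $798.00 | $2,391.30
2 | $2,391.30 | $84.00 | $619.00 | $1,856.30
3 | $1,856.30 | $65.00 | $481.00 | $1,440.30
4 | $1,440.30 | $51.00 | $373.00 | $1,118.30
5 | $1,118.30 | $40.00 | $290.00 | $868.30
6 | $868.30 | $31.00 | $225.00 | $674.30
7 | $674.30 | $24.00 | $175.00 | $523.30
8 | $523.30 | $19.00 | $148.00 | $394.30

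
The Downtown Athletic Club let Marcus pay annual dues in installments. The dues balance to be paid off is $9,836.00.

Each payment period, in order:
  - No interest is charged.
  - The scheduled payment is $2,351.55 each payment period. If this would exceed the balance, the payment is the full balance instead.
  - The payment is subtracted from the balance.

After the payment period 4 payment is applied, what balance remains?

# | Opening | Payment | End bal
1 | $9,836.00 | $2,351.55 | $7,484.45
2 | $7,484.45 | $2,351.55 | $5,132.90
3 | $5,132.90 | $2,351.55 | $2,781.35
4 | $2,781.35 | $2,351.55 | $429.80

$429.80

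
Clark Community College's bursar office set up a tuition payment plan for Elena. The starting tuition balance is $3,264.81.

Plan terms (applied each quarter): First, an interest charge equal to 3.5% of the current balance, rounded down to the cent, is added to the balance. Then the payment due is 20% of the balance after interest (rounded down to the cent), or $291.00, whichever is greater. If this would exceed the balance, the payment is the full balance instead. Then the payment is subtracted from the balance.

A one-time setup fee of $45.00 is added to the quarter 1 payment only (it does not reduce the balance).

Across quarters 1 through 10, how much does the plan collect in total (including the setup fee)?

Quarter 1: opening $3,264.81; interest $114.26 → $3,379.07; payment $675.81 (+ $45.00 fee); balance $2,703.26
Quarter 2: opening $2,703.26; interest $94.61 → $2,797.87; payment $559.57; balance $2,238.30
Quarter 3: opening $2,238.30; interest $78.34 → $2,316.64; payment $463.32; balance $1,853.32
Quarter 4: opening $1,853.32; interest $64.86 → $1,918.18; payment $383.63; balance $1,534.55
Quarter 5: opening $1,534.55; interest $53.70 → $1,588.25; payment $317.65; balance $1,270.60
Quarter 6: opening $1,270.60; interest $44.47 → $1,315.07; payment $291.00; balance $1,024.07
Quarter 7: opening $1,024.07; interest $35.84 → $1,059.91; payment $291.00; balance $768.91
Quarter 8: opening $768.91; interest $26.91 → $795.82; payment $291.00; balance $504.82
Quarter 9: opening $504.82; interest $17.66 → $522.48; payment $291.00; balance $231.48
Quarter 10: opening $231.48; interest $8.10 → $239.58; payment $239.58; balance $0.00
Total paid: $3,848.56

$3,848.56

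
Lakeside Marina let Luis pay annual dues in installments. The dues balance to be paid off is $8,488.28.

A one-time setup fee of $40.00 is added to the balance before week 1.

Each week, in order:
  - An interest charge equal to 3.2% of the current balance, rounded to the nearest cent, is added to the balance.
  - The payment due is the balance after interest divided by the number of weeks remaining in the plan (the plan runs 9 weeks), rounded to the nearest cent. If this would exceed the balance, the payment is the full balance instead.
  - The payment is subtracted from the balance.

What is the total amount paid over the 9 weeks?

$10,016.01

# | Opening | Interest | Payment | End bal
1 | $8,528.28 | $272.90 | $977.91 | $7,823.27
2 | $7,823.27 | $250.34 | $1,009.20 | $7,064.41
3 | $7,064.41 | $226.06 | $1,041.50 | $6,248.97
4 | $6,248.97 | $199.97 | $1,074.82 | $5,374.12
5 | $5,374.12 | $171.97 | $1,109.22 | $4,436.87
6 | $4,436.87 | $141.98 | $1,144.71 | $3,434.14
7 | $3,434.14 | $109.89 | $1,181.34 | $2,362.69
8 | $2,362.69 | $75.61 | $1,219.15 | $1,219.15
9 | $1,219.15 | $39.01 | $1,258.16 | $0.00
Total paid: $10,016.01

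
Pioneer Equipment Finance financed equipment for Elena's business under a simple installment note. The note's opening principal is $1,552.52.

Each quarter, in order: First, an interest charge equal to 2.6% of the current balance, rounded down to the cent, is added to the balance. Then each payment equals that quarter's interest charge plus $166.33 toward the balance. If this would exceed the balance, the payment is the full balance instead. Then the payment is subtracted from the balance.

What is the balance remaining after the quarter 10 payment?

$0.00

# | Opening | Interest | Payment | End bal
1 | $1,552.52 | $40.36 | $206.69 | $1,386.19
2 | $1,386.19 | $36.04 | $202.37 | $1,219.86
3 | $1,219.86 | $31.71 | $198.04 | $1,053.53
4 | $1,053.53 | $27.39 | $193.72 | $887.20
5 | $887.20 | $23.06 | $189.39 | $720.87
6 | $720.87 | $18.74 | $185.07 | $554.54
7 | $554.54 | $14.41 | $180.74 | $388.21
8 | $388.21 | $10.09 | $176.42 | $221.88
9 | $221.88 | $5.76 | $172.09 | $55.55
10 | $55.55 | $1.44 | $56.99 | $0.00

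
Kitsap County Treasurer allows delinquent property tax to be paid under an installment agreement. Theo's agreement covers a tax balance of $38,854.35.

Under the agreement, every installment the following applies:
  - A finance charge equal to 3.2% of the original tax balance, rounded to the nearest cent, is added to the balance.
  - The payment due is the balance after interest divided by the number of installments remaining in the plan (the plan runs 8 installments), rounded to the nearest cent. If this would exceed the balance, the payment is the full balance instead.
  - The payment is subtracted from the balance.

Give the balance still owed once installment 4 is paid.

Installment 1: opening $38,854.35; interest $1,243.34 → $40,097.69; payment $5,012.21; balance $35,085.48
Installment 2: opening $35,085.48; interest $1,243.34 → $36,328.82; payment $5,189.83; balance $31,138.99
Installment 3: opening $31,138.99; interest $1,243.34 → $32,382.33; payment $5,397.06; balance $26,985.27
Installment 4: opening $26,985.27; interest $1,243.34 → $28,228.61; payment $5,645.72; balance $22,582.89

$22,582.89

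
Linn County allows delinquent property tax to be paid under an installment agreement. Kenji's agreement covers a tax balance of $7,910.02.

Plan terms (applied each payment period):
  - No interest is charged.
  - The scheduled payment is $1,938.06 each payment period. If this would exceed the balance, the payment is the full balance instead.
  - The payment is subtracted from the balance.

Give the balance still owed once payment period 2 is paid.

Payment period 1: $7,910.02 − $1,938.06 → $5,971.96
Payment period 2: $5,971.96 − $1,938.06 → $4,033.90

$4,033.90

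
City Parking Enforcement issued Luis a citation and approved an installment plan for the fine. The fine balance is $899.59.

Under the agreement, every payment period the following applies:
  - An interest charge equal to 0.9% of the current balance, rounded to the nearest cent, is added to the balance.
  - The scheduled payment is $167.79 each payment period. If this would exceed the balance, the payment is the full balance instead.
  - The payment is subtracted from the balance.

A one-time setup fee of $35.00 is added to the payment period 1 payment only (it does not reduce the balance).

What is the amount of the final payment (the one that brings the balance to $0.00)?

Payment period 1: $899.59 +$8.10 interest = $907.69; pay $167.79 (+ $35.00 fee) → $739.90
Payment period 2: $739.90 +$6.66 interest = $746.56; pay $167.79 → $578.77
Payment period 3: $578.77 +$5.21 interest = $583.98; pay $167.79 → $416.19
Payment period 4: $416.19 +$3.75 interest = $419.94; pay $167.79 → $252.15
Payment period 5: $252.15 +$2.27 interest = $254.42; pay $167.79 → $86.63
Payment period 6: $86.63 +$0.78 interest = $87.41; pay $87.41 → $0.00

$87.41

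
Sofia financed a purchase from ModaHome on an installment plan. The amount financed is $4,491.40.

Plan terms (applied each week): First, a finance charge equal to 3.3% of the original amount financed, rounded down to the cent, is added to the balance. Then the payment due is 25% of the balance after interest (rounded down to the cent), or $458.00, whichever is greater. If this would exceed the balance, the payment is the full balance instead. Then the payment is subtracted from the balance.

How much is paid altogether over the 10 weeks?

Week 1: opening $4,491.40; interest $148.21 → $4,639.61; payment $1,159.90; balance $3,479.71
Week 2: opening $3,479.71; interest $148.21 → $3,627.92; payment $906.98; balance $2,720.94
Week 3: opening $2,720.94; interest $148.21 → $2,869.15; payment $717.28; balance $2,151.87
Week 4: opening $2,151.87; interest $148.21 → $2,300.08; payment $575.02; balance $1,725.06
Week 5: opening $1,725.06; interest $148.21 → $1,873.27; payment $468.31; balance $1,404.96
Week 6: opening $1,404.96; interest $148.21 → $1,553.17; payment $458.00; balance $1,095.17
Week 7: opening $1,095.17; interest $148.21 → $1,243.38; payment $458.00; balance $785.38
Week 8: opening $785.38; interest $148.21 → $933.59; payment $458.00; balance $475.59
Week 9: opening $475.59; interest $148.21 → $623.80; payment $458.00; balance $165.80
Week 10: opening $165.80; interest $148.21 → $314.01; payment $314.01; balance $0.00
Total paid: $5,973.50

$5,973.50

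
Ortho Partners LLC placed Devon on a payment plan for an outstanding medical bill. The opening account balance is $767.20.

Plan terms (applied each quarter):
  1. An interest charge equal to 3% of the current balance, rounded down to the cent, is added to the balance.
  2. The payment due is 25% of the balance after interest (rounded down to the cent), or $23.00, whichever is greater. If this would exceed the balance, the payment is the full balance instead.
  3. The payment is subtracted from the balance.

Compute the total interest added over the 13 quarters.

$96.41

Quarter 1: $767.20 +$23.01 interest = $790.21; pay $197.55 → $592.66
Quarter 2: $592.66 +$17.77 interest = $610.43; pay $152.60 → $457.83
Quarter 3: $457.83 +$13.73 interest = $471.56; pay $117.89 → $353.67
Quarter 4: $353.67 +$10.61 interest = $364.28; pay $91.07 → $273.21
Quarter 5: $273.21 +$8.19 interest = $281.40; pay $70.35 → $211.05
Quarter 6: $211.05 +$6.33 interest = $217.38; pay $54.34 → $163.04
Quarter 7: $163.04 +$4.89 interest = $167.93; pay $41.98 → $125.95
Quarter 8: $125.95 +$3.77 interest = $129.72; pay $32.43 → $97.29
Quarter 9: $97.29 +$2.91 interest = $100.20; pay $25.05 → $75.15
Quarter 10: $75.15 +$2.25 interest = $77.40; pay $23.00 → $54.40
Quarter 11: $54.40 +$1.63 interest = $56.03; pay $23.00 → $33.03
Quarter 12: $33.03 +$0.99 interest = $34.02; pay $23.00 → $11.02
Quarter 13: $11.02 +$0.33 interest = $11.35; pay $11.35 → $0.00
Total interest: $23.01 + $17.77 + $13.73 + $10.61 + $8.19 + $6.33 + $4.89 + $3.77 + $2.91 + $2.25 + $1.63 + $0.99 + $0.33 = $96.41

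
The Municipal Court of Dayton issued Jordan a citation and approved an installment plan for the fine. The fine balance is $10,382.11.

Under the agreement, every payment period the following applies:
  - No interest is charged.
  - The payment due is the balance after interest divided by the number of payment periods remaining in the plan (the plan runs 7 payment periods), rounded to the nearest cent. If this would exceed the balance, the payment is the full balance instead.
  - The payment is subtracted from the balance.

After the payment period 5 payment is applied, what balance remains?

Payment period 1: $10,382.11 − $1,483.16 → $8,898.95
Payment period 2: $8,898.95 − $1,483.16 → $7,415.79
Payment period 3: $7,415.79 − $1,483.16 → $5,932.63
Payment period 4: $5,932.63 − $1,483.16 → $4,449.47
Payment period 5: $4,449.47 − $1,483.16 → $2,966.31

$2,966.31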